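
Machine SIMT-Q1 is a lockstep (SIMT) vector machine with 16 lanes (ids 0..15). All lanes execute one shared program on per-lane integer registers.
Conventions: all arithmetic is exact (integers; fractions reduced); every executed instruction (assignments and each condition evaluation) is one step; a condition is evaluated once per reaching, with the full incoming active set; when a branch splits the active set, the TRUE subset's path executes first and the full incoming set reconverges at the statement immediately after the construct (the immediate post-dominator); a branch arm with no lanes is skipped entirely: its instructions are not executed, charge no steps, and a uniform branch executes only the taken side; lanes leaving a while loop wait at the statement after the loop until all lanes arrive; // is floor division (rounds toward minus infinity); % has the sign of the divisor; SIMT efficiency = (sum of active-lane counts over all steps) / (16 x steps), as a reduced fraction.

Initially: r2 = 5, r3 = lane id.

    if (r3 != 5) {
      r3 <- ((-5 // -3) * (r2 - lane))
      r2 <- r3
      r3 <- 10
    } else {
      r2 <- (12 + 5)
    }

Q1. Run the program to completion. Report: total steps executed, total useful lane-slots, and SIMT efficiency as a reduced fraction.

Answer: 5 steps, 62 useful, 31/40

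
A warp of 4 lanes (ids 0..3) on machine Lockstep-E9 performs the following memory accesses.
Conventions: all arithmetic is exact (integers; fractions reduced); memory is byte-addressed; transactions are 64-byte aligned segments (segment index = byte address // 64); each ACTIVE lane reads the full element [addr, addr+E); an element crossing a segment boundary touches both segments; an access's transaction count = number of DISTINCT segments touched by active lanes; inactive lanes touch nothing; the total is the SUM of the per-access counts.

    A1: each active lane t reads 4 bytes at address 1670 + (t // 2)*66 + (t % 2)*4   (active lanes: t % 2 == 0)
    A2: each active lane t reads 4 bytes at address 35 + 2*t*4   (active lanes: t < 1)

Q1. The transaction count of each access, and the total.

A1: 2 transactions
A2: 1 transaction

Answer: 2,1; total 3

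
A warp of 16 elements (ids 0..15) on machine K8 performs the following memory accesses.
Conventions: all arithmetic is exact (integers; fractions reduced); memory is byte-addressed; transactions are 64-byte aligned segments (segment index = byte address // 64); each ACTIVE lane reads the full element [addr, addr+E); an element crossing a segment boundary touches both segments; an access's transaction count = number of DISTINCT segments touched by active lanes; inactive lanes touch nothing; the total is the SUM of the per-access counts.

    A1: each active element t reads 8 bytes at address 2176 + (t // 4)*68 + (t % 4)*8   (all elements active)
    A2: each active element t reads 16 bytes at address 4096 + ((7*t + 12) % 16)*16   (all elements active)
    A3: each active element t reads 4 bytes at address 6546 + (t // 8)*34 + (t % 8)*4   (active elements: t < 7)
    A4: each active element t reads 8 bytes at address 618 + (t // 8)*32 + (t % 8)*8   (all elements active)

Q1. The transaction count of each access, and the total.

A1: 4 transactions
A2: 4 transactions
A3: 1 transaction
A4: 3 transactions

Answer: 4,4,1,3; total 12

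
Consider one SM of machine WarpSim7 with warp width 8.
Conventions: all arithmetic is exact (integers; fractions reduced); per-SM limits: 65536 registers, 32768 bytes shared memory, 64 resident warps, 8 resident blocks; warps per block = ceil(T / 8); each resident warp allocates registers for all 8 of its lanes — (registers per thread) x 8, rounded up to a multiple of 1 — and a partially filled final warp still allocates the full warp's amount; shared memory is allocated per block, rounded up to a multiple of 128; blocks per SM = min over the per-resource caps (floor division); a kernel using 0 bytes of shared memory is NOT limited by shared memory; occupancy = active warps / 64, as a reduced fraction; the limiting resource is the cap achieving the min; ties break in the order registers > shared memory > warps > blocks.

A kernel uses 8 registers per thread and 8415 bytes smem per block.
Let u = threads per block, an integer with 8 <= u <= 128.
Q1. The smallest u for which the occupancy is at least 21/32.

Answer: u = 105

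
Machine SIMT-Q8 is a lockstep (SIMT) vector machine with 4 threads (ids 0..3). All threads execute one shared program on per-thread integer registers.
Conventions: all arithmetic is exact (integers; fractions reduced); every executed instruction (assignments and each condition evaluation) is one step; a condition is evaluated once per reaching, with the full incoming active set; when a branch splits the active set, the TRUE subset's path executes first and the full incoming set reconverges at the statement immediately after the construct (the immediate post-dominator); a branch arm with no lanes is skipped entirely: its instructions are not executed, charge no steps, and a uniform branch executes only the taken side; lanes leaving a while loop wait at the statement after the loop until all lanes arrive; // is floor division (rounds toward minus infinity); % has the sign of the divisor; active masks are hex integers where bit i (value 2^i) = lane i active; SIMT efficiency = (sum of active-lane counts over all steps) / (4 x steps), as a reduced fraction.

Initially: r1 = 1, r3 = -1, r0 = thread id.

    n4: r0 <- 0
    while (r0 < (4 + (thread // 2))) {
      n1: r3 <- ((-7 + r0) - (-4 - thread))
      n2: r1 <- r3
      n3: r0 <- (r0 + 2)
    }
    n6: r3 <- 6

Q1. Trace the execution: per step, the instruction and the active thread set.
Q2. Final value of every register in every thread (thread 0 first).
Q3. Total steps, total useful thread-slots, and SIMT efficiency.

step 0: r0 <- 0                      0xf
step 1: eval (r0 < (4 + (thread // 2))) 0xf
step 2: r3 <- ((-7 + r0) - (-4 - thread)) 0xf
step 3: r1 <- r3                     0xf
step 4: r0 <- (r0 + 2)               0xf
step 5: eval (r0 < (4 + (thread // 2))) 0xf
step 6: r3 <- ((-7 + r0) - (-4 - thread)) 0xf
step 7: r1 <- r3                     0xf
step 8: r0 <- (r0 + 2)               0xf
step 9: eval (r0 < (4 + (thread // 2))) 0xf
step 10: r3 <- ((-7 + r0) - (-4 - thread)) 0xc
step 11: r1 <- r3                     0xc
step 12: r0 <- (r0 + 2)               0xc
step 13: eval (r0 < (4 + (thread // 2))) 0xc
step 14: r3 <- 6                      0xf

Answer: 15 steps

r1: -1,0,3,4
r3: 6,6,6,6
r0: 4,4,6,6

steps = 15; useful = 52; efficiency = 52/60 = 13/15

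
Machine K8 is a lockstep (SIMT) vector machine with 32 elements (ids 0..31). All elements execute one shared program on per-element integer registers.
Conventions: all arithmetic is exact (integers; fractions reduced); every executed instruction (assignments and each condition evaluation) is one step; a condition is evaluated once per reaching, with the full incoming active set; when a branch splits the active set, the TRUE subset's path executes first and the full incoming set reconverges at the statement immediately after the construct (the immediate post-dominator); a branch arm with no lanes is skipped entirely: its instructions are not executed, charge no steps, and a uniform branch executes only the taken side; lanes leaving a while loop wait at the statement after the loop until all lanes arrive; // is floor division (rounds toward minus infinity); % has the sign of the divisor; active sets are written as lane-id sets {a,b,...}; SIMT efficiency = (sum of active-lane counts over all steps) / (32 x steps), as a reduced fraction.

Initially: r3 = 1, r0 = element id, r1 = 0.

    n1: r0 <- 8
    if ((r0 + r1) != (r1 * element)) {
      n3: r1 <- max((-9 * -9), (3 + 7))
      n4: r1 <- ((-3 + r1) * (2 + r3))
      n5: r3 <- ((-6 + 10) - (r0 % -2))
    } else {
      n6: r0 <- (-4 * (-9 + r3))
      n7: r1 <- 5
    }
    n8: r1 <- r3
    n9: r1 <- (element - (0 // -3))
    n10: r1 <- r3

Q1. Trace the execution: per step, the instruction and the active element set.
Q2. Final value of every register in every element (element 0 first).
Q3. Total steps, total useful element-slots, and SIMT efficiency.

step 0: r0 <- 8                      {0,1,2,3,4,5,6,7,8,9,10,11,12,13,14,15,16,17,18,19,20,21,22,23,24,25,26,27,28,29,30,31}
step 1: eval ((r0 + r1) != (r1 * element)) {0,1,2,3,4,5,6,7,8,9,10,11,12,13,14,15,16,17,18,19,20,21,22,23,24,25,26,27,28,29,30,31}
step 2: r1 <- max((-9 * -9), (3 + 7)) {0,1,2,3,4,5,6,7,8,9,10,11,12,13,14,15,16,17,18,19,20,21,22,23,24,25,26,27,28,29,30,31}
step 3: r1 <- ((-3 + r1) * (2 + r3)) {0,1,2,3,4,5,6,7,8,9,10,11,12,13,14,15,16,17,18,19,20,21,22,23,24,25,26,27,28,29,30,31}
step 4: r3 <- ((-6 + 10) - (r0 % -2)) {0,1,2,3,4,5,6,7,8,9,10,11,12,13,14,15,16,17,18,19,20,21,22,23,24,25,26,27,28,29,30,31}
step 5: r1 <- r3                     {0,1,2,3,4,5,6,7,8,9,10,11,12,13,14,15,16,17,18,19,20,21,22,23,24,25,26,27,28,29,30,31}
step 6: r1 <- (element - (0 // -3))  {0,1,2,3,4,5,6,7,8,9,10,11,12,13,14,15,16,17,18,19,20,21,22,23,24,25,26,27,28,29,30,31}
step 7: r1 <- r3                     {0,1,2,3,4,5,6,7,8,9,10,11,12,13,14,15,16,17,18,19,20,21,22,23,24,25,26,27,28,29,30,31}

Answer: 8 steps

r3: 4,4,4,4,4,4,4,4,4,4,4,4,4,4,4,4,4,4,4,4,4,4,4,4,4,4,4,4,4,4,4,4
r0: 8,8,8,8,8,8,8,8,8,8,8,8,8,8,8,8,8,8,8,8,8,8,8,8,8,8,8,8,8,8,8,8
r1: 4,4,4,4,4,4,4,4,4,4,4,4,4,4,4,4,4,4,4,4,4,4,4,4,4,4,4,4,4,4,4,4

steps = 8; useful = 256; efficiency = 256/256 = 1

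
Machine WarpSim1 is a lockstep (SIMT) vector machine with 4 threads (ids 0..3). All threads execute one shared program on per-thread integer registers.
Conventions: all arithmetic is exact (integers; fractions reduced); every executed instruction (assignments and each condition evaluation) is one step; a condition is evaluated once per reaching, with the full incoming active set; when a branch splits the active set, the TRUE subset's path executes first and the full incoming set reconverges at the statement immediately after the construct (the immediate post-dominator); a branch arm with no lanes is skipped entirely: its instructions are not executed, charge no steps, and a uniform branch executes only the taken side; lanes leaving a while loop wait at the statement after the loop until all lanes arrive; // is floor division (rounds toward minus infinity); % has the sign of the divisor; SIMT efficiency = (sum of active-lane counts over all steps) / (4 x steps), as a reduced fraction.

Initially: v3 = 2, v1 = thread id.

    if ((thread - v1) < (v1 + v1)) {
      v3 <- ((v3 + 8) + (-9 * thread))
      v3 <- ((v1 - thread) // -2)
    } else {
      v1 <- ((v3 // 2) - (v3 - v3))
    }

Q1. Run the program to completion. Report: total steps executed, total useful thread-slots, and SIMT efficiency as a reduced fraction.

Answer: 4 steps, 11 useful, 11/16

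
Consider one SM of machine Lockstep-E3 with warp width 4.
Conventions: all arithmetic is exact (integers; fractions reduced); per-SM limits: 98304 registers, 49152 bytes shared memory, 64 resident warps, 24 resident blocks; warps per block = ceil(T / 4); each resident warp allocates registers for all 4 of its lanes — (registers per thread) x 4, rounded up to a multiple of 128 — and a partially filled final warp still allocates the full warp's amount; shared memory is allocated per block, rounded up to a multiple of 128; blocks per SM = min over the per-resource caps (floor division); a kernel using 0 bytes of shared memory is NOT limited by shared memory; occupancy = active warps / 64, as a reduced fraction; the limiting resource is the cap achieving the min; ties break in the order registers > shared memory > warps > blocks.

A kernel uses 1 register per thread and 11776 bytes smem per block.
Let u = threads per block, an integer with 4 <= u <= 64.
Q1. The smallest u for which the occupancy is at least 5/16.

Answer: u = 17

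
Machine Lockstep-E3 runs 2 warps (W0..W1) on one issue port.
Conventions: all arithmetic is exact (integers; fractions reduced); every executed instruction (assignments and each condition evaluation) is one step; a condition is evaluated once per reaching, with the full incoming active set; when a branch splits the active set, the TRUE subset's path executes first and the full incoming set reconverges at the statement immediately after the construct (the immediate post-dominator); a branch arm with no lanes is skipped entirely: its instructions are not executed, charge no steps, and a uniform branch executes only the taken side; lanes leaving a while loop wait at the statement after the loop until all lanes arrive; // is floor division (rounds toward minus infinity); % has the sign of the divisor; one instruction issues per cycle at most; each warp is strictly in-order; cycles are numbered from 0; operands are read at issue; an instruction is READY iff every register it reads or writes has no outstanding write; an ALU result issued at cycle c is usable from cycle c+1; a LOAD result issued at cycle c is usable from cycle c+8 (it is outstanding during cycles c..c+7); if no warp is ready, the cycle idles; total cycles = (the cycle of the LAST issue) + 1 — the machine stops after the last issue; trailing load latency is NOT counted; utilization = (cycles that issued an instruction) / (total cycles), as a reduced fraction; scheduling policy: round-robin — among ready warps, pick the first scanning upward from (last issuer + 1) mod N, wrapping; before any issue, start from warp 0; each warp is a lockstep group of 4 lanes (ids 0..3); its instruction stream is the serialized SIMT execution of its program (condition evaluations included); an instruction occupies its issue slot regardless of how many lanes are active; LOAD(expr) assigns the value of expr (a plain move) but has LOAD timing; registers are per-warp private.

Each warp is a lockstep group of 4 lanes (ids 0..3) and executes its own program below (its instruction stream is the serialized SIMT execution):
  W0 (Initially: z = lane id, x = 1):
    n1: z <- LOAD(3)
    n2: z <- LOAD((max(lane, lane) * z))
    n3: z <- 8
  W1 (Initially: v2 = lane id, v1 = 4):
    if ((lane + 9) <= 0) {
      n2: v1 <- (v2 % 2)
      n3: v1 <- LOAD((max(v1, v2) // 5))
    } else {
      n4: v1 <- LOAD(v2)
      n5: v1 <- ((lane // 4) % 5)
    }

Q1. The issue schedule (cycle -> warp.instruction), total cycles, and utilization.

cycle 0: W0.I0
cycle 1: W1.I0
cycle 2: W1.I1
cycle 3: idle
cycle 4: idle
cycle 5: idle
cycle 6: idle
cycle 7: idle
cycle 8: W0.I1
cycle 9: idle
cycle 10: W1.I2
cycle 11: idle
cycle 12: idle
cycle 13: idle
cycle 14: idle
cycle 15: idle
cycle 16: W0.I2

Answer: 17 cycles, utilization 6/17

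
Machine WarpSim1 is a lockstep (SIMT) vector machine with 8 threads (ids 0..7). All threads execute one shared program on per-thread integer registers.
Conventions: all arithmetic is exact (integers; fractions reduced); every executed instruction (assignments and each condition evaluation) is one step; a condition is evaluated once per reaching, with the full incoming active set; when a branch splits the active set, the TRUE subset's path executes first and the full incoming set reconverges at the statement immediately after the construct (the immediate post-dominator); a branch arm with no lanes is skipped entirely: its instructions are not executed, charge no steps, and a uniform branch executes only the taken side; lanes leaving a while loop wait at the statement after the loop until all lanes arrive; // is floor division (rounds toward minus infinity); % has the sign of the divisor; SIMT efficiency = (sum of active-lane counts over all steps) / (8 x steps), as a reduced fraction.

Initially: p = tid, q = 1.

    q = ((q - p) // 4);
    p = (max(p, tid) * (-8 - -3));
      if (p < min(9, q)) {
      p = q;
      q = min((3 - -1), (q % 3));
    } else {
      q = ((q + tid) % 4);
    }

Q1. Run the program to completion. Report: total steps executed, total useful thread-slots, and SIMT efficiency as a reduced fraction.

Answer: 6 steps, 39 useful, 13/16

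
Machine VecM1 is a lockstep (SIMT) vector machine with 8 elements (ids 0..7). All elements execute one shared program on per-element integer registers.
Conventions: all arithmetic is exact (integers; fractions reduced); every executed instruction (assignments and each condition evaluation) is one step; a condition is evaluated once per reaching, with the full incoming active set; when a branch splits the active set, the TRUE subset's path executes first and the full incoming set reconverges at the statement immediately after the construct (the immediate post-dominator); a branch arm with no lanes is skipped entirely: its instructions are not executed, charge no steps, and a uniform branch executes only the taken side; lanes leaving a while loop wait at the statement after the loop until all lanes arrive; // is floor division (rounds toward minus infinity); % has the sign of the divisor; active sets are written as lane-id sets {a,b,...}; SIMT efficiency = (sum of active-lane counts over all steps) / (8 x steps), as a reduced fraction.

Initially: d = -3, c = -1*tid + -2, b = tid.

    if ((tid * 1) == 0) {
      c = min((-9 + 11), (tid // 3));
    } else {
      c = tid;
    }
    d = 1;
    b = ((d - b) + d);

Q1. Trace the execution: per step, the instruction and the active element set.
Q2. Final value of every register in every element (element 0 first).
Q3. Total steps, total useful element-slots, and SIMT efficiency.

step 0: eval ((tid * 1) == 0)        {0,1,2,3,4,5,6,7}
step 1: c <- min((-9 + 11), (tid // 3)) {0}
step 2: c <- tid                     {1,2,3,4,5,6,7}
step 3: d <- 1                       {0,1,2,3,4,5,6,7}
step 4: b <- ((d - b) + d)           {0,1,2,3,4,5,6,7}

Answer: 5 steps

d: 1,1,1,1,1,1,1,1
c: 0,1,2,3,4,5,6,7
b: 2,1,0,-1,-2,-3,-4,-5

steps = 5; useful = 32; efficiency = 32/40 = 4/5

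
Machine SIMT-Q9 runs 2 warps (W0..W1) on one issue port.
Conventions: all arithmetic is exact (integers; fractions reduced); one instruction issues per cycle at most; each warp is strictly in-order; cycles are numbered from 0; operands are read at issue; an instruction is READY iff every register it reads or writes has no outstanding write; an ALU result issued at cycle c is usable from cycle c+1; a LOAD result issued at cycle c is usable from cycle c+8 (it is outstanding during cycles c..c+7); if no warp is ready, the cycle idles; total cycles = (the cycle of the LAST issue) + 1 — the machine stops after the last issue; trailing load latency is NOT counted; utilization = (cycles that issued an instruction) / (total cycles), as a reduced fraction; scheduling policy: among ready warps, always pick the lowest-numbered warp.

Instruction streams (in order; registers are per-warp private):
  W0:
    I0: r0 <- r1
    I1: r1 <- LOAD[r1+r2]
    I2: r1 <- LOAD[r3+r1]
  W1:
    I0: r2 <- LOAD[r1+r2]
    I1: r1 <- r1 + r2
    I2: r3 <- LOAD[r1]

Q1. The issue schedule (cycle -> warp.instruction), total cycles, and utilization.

cycle 0: W0.I0
cycle 1: W0.I1
cycle 2: W1.I0
cycle 3: idle
cycle 4: idle
cycle 5: idle
cycle 6: idle
cycle 7: idle
cycle 8: idle
cycle 9: W0.I2
cycle 10: W1.I1
cycle 11: W1.I2

Answer: 12 cycles, utilization 1/2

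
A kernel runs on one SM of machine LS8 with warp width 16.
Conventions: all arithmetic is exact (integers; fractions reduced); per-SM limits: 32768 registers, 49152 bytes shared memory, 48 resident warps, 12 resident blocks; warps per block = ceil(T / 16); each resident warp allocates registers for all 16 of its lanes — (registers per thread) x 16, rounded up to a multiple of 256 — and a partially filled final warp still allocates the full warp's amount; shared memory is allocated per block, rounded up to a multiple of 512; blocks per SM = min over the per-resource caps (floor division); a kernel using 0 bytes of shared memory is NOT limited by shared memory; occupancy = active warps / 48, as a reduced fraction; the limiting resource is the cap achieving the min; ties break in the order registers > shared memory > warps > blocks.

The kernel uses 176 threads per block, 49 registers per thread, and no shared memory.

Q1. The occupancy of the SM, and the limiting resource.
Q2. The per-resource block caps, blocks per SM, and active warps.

Answer: occupancy 11/24, limited by registers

registers: 2 blocks
shared memory: no limit (kernel uses none)
warps: 4 blocks
blocks: 12 blocks

Answer: 2 blocks, 22 active warps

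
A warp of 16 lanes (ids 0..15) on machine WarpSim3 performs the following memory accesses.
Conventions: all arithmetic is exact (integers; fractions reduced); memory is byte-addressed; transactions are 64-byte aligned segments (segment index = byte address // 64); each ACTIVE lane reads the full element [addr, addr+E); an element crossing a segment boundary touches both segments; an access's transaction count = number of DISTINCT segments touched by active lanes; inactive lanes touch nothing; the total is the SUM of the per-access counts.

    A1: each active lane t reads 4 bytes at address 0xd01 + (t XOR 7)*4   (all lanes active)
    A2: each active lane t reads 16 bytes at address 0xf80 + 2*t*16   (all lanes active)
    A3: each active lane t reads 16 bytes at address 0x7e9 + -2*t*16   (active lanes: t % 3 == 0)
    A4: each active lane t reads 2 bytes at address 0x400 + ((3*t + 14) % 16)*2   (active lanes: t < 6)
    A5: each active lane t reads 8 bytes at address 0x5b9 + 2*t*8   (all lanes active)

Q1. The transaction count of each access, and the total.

A1: 2 transactions
A2: 8 transactions
A3: 6 transactions
A4: 1 transaction
A5: 5 transactions

Answer: 2,8,6,1,5; total 22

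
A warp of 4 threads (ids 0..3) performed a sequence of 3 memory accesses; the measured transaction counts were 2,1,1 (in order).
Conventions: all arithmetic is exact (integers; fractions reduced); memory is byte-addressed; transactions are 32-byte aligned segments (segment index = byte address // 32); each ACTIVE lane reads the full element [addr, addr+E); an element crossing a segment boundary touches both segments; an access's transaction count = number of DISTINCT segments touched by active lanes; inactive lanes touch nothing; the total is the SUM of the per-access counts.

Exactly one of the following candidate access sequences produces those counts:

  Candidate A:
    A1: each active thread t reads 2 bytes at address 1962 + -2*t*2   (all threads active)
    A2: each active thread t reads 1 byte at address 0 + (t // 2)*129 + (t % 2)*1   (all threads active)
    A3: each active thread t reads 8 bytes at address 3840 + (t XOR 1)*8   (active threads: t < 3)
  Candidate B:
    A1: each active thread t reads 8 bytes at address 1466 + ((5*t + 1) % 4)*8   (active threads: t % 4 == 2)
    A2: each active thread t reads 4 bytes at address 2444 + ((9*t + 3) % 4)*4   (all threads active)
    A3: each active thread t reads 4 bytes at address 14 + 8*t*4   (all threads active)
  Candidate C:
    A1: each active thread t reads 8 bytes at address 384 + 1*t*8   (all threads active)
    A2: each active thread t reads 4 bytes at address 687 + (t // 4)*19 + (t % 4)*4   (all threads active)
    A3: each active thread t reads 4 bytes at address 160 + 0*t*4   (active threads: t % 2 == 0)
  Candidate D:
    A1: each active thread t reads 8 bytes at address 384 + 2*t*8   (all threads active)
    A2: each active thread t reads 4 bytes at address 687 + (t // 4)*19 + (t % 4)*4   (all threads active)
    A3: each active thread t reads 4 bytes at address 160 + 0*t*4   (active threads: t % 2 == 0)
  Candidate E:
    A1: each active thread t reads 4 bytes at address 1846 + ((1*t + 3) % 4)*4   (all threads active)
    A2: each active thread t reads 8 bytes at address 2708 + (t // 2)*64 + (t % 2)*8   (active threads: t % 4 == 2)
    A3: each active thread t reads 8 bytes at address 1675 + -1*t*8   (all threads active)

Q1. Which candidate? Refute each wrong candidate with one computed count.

A: A2 gives 2 transactions, not 1
B: A1 gives 1 transaction, not 2
C: A1 gives 1 transaction, not 2
E: A3 gives 2 transactions, not 1
D: all counts match (2,1,1)

Answer: D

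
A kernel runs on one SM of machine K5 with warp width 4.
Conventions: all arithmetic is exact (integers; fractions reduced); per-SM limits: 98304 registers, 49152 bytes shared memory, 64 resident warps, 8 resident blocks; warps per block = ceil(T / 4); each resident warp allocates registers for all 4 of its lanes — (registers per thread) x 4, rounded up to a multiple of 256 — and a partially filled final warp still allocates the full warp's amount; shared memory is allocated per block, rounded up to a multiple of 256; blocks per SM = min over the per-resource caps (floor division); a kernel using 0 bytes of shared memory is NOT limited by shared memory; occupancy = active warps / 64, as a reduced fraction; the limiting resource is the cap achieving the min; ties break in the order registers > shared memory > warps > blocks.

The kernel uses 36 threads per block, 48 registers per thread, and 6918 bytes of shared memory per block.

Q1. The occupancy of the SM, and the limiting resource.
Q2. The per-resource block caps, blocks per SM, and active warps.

Answer: occupancy 27/32, limited by shared memory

registers: 42 blocks
shared memory: 6 blocks
warps: 7 blocks
blocks: 8 blocks

Answer: 6 blocks, 54 active warps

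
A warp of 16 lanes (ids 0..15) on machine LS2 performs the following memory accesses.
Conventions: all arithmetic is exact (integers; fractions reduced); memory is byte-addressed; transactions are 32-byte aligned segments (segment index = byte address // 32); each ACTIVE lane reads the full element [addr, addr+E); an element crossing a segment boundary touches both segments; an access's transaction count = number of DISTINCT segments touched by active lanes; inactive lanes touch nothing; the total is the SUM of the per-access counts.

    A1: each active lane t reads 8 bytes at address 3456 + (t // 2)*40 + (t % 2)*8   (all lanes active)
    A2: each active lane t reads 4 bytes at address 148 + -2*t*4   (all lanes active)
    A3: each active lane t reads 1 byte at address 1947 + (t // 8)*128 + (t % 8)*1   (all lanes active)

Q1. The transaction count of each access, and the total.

A1: 10 transactions
A2: 5 transactions
A3: 4 transactions

Answer: 10,5,4; total 19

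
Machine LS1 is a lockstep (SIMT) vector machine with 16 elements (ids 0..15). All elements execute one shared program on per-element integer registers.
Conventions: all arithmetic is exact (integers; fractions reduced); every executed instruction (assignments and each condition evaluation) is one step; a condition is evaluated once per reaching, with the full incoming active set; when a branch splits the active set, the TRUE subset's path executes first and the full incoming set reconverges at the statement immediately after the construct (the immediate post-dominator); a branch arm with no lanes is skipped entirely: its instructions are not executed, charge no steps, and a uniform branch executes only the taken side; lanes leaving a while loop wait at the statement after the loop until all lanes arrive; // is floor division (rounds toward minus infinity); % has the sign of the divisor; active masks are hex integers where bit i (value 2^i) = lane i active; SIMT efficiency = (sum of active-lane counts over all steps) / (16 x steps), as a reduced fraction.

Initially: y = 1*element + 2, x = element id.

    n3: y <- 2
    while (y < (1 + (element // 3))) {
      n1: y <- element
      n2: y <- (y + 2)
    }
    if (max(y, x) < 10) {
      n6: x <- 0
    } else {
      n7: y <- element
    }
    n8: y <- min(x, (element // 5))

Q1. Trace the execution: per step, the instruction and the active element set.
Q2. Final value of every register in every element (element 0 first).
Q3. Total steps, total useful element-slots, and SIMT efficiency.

step 0: y <- 2                       0xffff
step 1: eval (y < (1 + (element // 3))) 0xffff
step 2: y <- element                 0xffc0
step 3: y <- (y + 2)                 0xffc0
step 4: eval (y < (1 + (element // 3))) 0xffc0
step 5: eval (max(y, x) < 10)        0xffff
step 6: x <- 0                       0x00ff
step 7: y <- element                 0xff00
step 8: y <- min(x, (element // 5))  0xffff

Answer: 9 steps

y: 0,0,0,0,0,0,0,0,1,1,2,2,2,2,2,3
x: 0,0,0,0,0,0,0,0,8,9,10,11,12,13,14,15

steps = 9; useful = 110; efficiency = 110/144 = 55/72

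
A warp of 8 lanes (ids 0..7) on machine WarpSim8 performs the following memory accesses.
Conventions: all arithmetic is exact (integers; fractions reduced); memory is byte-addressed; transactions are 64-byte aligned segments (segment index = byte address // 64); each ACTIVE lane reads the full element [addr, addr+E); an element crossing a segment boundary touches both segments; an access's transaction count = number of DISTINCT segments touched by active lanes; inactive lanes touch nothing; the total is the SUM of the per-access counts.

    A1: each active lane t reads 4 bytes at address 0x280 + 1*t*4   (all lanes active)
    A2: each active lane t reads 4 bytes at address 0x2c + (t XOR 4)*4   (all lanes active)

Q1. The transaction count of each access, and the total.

A1: 1 transaction
A2: 2 transactions

Answer: 1,2; total 3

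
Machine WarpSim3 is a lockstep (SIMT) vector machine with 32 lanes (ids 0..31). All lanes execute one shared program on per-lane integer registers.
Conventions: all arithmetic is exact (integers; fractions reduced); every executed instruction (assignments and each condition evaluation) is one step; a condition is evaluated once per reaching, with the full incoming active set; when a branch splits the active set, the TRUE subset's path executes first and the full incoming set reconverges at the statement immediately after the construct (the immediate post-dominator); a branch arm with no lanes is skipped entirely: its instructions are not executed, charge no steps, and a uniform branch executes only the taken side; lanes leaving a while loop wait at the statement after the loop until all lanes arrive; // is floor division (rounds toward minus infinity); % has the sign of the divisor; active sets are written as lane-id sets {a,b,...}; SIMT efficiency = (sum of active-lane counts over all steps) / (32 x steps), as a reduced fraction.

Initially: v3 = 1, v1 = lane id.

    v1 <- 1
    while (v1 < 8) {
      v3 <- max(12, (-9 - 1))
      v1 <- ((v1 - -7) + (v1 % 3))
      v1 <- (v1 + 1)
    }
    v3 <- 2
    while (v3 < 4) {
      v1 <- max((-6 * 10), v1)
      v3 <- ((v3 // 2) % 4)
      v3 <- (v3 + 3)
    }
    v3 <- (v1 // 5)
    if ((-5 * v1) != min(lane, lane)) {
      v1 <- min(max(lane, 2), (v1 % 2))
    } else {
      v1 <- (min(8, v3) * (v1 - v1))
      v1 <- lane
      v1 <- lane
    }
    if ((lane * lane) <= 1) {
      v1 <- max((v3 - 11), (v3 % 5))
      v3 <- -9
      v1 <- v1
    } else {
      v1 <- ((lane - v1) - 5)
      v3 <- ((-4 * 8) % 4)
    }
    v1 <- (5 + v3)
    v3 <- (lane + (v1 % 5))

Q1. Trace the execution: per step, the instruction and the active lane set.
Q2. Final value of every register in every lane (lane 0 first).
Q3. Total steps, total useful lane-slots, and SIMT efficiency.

step 0: v1 <- 1                      {0,1,2,3,4,5,6,7,8,9,10,11,12,13,14,15,16,17,18,19,20,21,22,23,24,25,26,27,28,29,30,31}
step 1: eval (v1 < 8)                {0,1,2,3,4,5,6,7,8,9,10,11,12,13,14,15,16,17,18,19,20,21,22,23,24,25,26,27,28,29,30,31}
step 2: v3 <- max(12, (-9 - 1))      {0,1,2,3,4,5,6,7,8,9,10,11,12,13,14,15,16,17,18,19,20,21,22,23,24,25,26,27,28,29,30,31}
step 3: v1 <- ((v1 - -7) + (v1 % 3)) {0,1,2,3,4,5,6,7,8,9,10,11,12,13,14,15,16,17,18,19,20,21,22,23,24,25,26,27,28,29,30,31}
step 4: v1 <- (v1 + 1)               {0,1,2,3,4,5,6,7,8,9,10,11,12,13,14,15,16,17,18,19,20,21,22,23,24,25,26,27,28,29,30,31}
step 5: eval (v1 < 8)                {0,1,2,3,4,5,6,7,8,9,10,11,12,13,14,15,16,17,18,19,20,21,22,23,24,25,26,27,28,29,30,31}
step 6: v3 <- 2                      {0,1,2,3,4,5,6,7,8,9,10,11,12,13,14,15,16,17,18,19,20,21,22,23,24,25,26,27,28,29,30,31}
step 7: eval (v3 < 4)                {0,1,2,3,4,5,6,7,8,9,10,11,12,13,14,15,16,17,18,19,20,21,22,23,24,25,26,27,28,29,30,31}
step 8: v1 <- max((-6 * 10), v1)     {0,1,2,3,4,5,6,7,8,9,10,11,12,13,14,15,16,17,18,19,20,21,22,23,24,25,26,27,28,29,30,31}
step 9: v3 <- ((v3 // 2) % 4)        {0,1,2,3,4,5,6,7,8,9,10,11,12,13,14,15,16,17,18,19,20,21,22,23,24,25,26,27,28,29,30,31}
step 10: v3 <- (v3 + 3)               {0,1,2,3,4,5,6,7,8,9,10,11,12,13,14,15,16,17,18,19,20,21,22,23,24,25,26,27,28,29,30,31}
step 11: eval (v3 < 4)                {0,1,2,3,4,5,6,7,8,9,10,11,12,13,14,15,16,17,18,19,20,21,22,23,24,25,26,27,28,29,30,31}
step 12: v3 <- (v1 // 5)              {0,1,2,3,4,5,6,7,8,9,10,11,12,13,14,15,16,17,18,19,20,21,22,23,24,25,26,27,28,29,30,31}
step 13: eval ((-5 * v1) != min(lane, lane)) {0,1,2,3,4,5,6,7,8,9,10,11,12,13,14,15,16,17,18,19,20,21,22,23,24,25,26,27,28,29,30,31}
step 14: v1 <- min(max(lane, 2), (v1 % 2)) {0,1,2,3,4,5,6,7,8,9,10,11,12,13,14,15,16,17,18,19,20,21,22,23,24,25,26,27,28,29,30,31}
step 15: eval ((lane * lane) <= 1)    {0,1,2,3,4,5,6,7,8,9,10,11,12,13,14,15,16,17,18,19,20,21,22,23,24,25,26,27,28,29,30,31}
step 16: v1 <- max((v3 - 11), (v3 % 5)) {0,1}
step 17: v3 <- -9                     {0,1}
step 18: v1 <- v1                     {0,1}
step 19: v1 <- ((lane - v1) - 5)      {2,3,4,5,6,7,8,9,10,11,12,13,14,15,16,17,18,19,20,21,22,23,24,25,26,27,28,29,30,31}
step 20: v3 <- ((-4 * 8) % 4)         {2,3,4,5,6,7,8,9,10,11,12,13,14,15,16,17,18,19,20,21,22,23,24,25,26,27,28,29,30,31}
step 21: v1 <- (5 + v3)               {0,1,2,3,4,5,6,7,8,9,10,11,12,13,14,15,16,17,18,19,20,21,22,23,24,25,26,27,28,29,30,31}
step 22: v3 <- (lane + (v1 % 5))      {0,1,2,3,4,5,6,7,8,9,10,11,12,13,14,15,16,17,18,19,20,21,22,23,24,25,26,27,28,29,30,31}

Answer: 23 steps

v3: 1,2,2,3,4,5,6,7,8,9,10,11,12,13,14,15,16,17,18,19,20,21,22,23,24,25,26,27,28,29,30,31
v1: -4,-4,5,5,5,5,5,5,5,5,5,5,5,5,5,5,5,5,5,5,5,5,5,5,5,5,5,5,5,5,5,5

steps = 23; useful = 642; efficiency = 642/736 = 321/368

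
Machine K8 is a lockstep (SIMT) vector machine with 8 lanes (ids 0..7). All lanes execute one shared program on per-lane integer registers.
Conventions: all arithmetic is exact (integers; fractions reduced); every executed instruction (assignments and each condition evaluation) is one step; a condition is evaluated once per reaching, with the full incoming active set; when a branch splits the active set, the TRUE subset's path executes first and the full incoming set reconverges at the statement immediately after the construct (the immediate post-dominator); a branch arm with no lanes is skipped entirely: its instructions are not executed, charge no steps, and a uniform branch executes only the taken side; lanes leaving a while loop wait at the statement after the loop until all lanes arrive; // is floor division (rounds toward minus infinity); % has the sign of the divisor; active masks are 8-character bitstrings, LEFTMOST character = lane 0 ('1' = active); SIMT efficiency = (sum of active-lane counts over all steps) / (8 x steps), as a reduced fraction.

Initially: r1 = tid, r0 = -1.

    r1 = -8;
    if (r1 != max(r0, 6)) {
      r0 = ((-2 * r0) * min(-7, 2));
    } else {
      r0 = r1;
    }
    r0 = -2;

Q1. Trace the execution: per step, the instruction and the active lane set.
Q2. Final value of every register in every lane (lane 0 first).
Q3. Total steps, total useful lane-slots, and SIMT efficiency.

step 0: r1 <- -8                     11111111
step 1: eval (r1 != max(r0, 6))      11111111
step 2: r0 <- ((-2 * r0) * min(-7, 2)) 11111111
step 3: r0 <- -2                     11111111

Answer: 4 steps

r1: -8,-8,-8,-8,-8,-8,-8,-8
r0: -2,-2,-2,-2,-2,-2,-2,-2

steps = 4; useful = 32; efficiency = 32/32 = 1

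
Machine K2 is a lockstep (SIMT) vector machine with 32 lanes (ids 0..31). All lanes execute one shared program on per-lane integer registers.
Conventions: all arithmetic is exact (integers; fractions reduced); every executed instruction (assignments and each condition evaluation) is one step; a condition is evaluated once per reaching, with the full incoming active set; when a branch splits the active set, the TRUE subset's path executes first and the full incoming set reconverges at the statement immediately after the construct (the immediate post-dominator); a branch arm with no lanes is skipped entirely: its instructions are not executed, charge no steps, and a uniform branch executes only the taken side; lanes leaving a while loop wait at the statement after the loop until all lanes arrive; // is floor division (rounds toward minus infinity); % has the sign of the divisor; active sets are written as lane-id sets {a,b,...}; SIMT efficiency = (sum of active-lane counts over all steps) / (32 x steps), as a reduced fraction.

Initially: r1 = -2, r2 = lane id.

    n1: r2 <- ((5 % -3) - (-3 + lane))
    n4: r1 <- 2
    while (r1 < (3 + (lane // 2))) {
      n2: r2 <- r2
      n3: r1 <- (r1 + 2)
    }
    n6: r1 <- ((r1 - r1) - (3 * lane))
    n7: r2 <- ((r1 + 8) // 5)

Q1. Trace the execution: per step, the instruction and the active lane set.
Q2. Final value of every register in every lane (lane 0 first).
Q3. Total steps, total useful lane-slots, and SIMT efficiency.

step 0: r2 <- ((5 % -3) - (-3 + lane)) {0,1,2,3,4,5,6,7,8,9,10,11,12,13,14,15,16,17,18,19,20,21,22,23,24,25,26,27,28,29,30,31}
step 1: r1 <- 2                      {0,1,2,3,4,5,6,7,8,9,10,11,12,13,14,15,16,17,18,19,20,21,22,23,24,25,26,27,28,29,30,31}
step 2: eval (r1 < (3 + (lane // 2))) {0,1,2,3,4,5,6,7,8,9,10,11,12,13,14,15,16,17,18,19,20,21,22,23,24,25,26,27,28,29,30,31}
step 3: r2 <- r2                     {0,1,2,3,4,5,6,7,8,9,10,11,12,13,14,15,16,17,18,19,20,21,22,23,24,25,26,27,28,29,30,31}
step 4: r1 <- (r1 + 2)               {0,1,2,3,4,5,6,7,8,9,10,11,12,13,14,15,16,17,18,19,20,21,22,23,24,25,26,27,28,29,30,31}
step 5: eval (r1 < (3 + (lane // 2))) {0,1,2,3,4,5,6,7,8,9,10,11,12,13,14,15,16,17,18,19,20,21,22,23,24,25,26,27,28,29,30,31}
step 6: r2 <- r2                     {4,5,6,7,8,9,10,11,12,13,14,15,16,17,18,19,20,21,22,23,24,25,26,27,28,29,30,31}
step 7: r1 <- (r1 + 2)               {4,5,6,7,8,9,10,11,12,13,14,15,16,17,18,19,20,21,22,23,24,25,26,27,28,29,30,31}
step 8: eval (r1 < (3 + (lane // 2))) {4,5,6,7,8,9,10,11,12,13,14,15,16,17,18,19,20,21,22,23,24,25,26,27,28,29,30,31}
step 9: r2 <- r2                     {8,9,10,11,12,13,14,15,16,17,18,19,20,21,22,23,24,25,26,27,28,29,30,31}
step 10: r1 <- (r1 + 2)               {8,9,10,11,12,13,14,15,16,17,18,19,20,21,22,23,24,25,26,27,28,29,30,31}
step 11: eval (r1 < (3 + (lane // 2))) {8,9,10,11,12,13,14,15,16,17,18,19,20,21,22,23,24,25,26,27,28,29,30,31}
step 12: r2 <- r2                     {12,13,14,15,16,17,18,19,20,21,22,23,24,25,26,27,28,29,30,31}
step 13: r1 <- (r1 + 2)               {12,13,14,15,16,17,18,19,20,21,22,23,24,25,26,27,28,29,30,31}
step 14: eval (r1 < (3 + (lane // 2))) {12,13,14,15,16,17,18,19,20,21,22,23,24,25,26,27,28,29,30,31}
step 15: r2 <- r2                     {16,17,18,19,20,21,22,23,24,25,26,27,28,29,30,31}
step 16: r1 <- (r1 + 2)               {16,17,18,19,20,21,22,23,24,25,26,27,28,29,30,31}
step 17: eval (r1 < (3 + (lane // 2))) {16,17,18,19,20,21,22,23,24,25,26,27,28,29,30,31}
step 18: r2 <- r2                     {20,21,22,23,24,25,26,27,28,29,30,31}
step 19: r1 <- (r1 + 2)               {20,21,22,23,24,25,26,27,28,29,30,31}
step 20: eval (r1 < (3 + (lane // 2))) {20,21,22,23,24,25,26,27,28,29,30,31}
step 21: r2 <- r2                     {24,25,26,27,28,29,30,31}
step 22: r1 <- (r1 + 2)               {24,25,26,27,28,29,30,31}
step 23: eval (r1 < (3 + (lane // 2))) {24,25,26,27,28,29,30,31}
step 24: r2 <- r2                     {28,29,30,31}
step 25: r1 <- (r1 + 2)               {28,29,30,31}
step 26: eval (r1 < (3 + (lane // 2))) {28,29,30,31}
step 27: r1 <- ((r1 - r1) - (3 * lane)) {0,1,2,3,4,5,6,7,8,9,10,11,12,13,14,15,16,17,18,19,20,21,22,23,24,25,26,27,28,29,30,31}
step 28: r2 <- ((r1 + 8) // 5)        {0,1,2,3,4,5,6,7,8,9,10,11,12,13,14,15,16,17,18,19,20,21,22,23,24,25,26,27,28,29,30,31}

Answer: 29 steps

r1: 0,-3,-6,-9,-12,-15,-18,-21,-24,-27,-30,-33,-36,-39,-42,-45,-48,-51,-54,-57,-60,-63,-66,-69,-72,-75,-78,-81,-84,-87,-90,-93
r2: 1,1,0,-1,-1,-2,-2,-3,-4,-4,-5,-5,-6,-7,-7,-8,-8,-9,-10,-10,-11,-11,-12,-13,-13,-14,-14,-15,-16,-16,-17,-17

steps = 29; useful = 592; efficiency = 592/928 = 37/58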